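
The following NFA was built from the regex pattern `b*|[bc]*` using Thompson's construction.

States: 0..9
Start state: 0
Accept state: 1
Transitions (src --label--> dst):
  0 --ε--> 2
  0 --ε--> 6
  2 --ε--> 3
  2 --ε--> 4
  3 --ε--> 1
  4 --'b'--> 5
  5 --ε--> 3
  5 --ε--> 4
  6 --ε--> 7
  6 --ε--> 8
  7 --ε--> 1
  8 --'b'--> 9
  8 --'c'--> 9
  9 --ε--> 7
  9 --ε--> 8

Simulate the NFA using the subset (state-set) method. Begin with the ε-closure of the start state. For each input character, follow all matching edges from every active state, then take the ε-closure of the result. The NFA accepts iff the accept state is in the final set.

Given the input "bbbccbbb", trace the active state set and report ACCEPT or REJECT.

Answer: ACCEPT

Derivation:
S₀ = ε-closure({0}) = {0,1,2,3,4,6,7,8}
'b' @ 1: {1,3,4,5,7,8,9}  ✓accept
'b' @ 2: {1,3,4,5,7,8,9}  ✓accept
'b' @ 3: {1,3,4,5,7,8,9}  ✓accept
'c' @ 4: {1,7,8,9}  ✓accept
'c' @ 5: {1,7,8,9}  ✓accept
'b' @ 6: {1,7,8,9}  ✓accept
'b' @ 7: {1,7,8,9}  ✓accept
'b' @ 8: {1,7,8,9}  ✓accept
final: {1,7,8,9}; accept 1 in set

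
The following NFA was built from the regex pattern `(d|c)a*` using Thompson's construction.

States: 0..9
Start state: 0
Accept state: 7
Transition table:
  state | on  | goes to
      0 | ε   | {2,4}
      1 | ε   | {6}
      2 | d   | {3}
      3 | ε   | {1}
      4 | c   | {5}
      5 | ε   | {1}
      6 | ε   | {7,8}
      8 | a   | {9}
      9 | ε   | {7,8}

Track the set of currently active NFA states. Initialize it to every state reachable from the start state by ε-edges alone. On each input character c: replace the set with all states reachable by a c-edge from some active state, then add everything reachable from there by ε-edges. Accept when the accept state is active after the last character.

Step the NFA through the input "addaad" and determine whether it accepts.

Answer: REJECT

Steps:
initial (ε-close {0}): {0,2,4}
'a' @ 1: {}  — dead — no transitions
rest 'ddaad' ignored (set empty)
end set {} — state 7 not in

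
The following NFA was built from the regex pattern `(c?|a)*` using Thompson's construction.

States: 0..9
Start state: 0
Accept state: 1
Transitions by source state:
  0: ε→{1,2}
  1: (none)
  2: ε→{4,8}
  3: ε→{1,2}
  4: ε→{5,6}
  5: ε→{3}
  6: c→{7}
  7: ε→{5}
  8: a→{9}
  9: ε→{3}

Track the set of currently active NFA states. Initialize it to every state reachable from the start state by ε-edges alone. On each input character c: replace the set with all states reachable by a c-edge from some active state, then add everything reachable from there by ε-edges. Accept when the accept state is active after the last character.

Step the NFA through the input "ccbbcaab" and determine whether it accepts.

Answer: REJECT

Steps:
start: ε-closure({0}) = {0,1,2,3,4,5,6,8}
'c' @ 1: {1,2,3,4,5,6,7,8}  ✓accept
'c' @ 2: {1,2,3,4,5,6,7,8}  ✓accept
'b' @ 3: {}  — state set empty
rest 'bcaab' ignored (set empty)
after full input: {}  (accept=1 not in)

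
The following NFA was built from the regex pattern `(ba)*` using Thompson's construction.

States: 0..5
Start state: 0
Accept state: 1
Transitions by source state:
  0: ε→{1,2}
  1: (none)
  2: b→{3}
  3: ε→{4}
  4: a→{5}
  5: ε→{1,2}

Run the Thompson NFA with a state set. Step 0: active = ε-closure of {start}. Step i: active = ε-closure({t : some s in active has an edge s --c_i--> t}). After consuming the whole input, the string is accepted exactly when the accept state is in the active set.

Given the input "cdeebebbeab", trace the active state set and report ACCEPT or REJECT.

initial (ε-close {0}): {0,1,2}
'c' @ 1: {}  — state set empty
rest 'deebebbeab' ignored (set empty)
final: {}; accept 1 not in set

Answer: REJECT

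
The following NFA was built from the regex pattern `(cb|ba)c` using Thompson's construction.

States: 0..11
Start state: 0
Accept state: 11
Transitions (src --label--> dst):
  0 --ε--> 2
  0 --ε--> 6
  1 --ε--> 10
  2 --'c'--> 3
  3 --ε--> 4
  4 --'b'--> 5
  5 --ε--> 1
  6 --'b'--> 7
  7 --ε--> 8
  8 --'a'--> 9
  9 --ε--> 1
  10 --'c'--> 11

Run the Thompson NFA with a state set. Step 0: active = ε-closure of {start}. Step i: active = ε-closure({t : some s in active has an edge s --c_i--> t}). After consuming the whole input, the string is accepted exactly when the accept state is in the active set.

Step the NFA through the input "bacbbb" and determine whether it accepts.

Answer: REJECT

Derivation:
S₀ = ε-closure({0}) = {0,2,6}
'b' @ 1: {7,8}
'a' @ 2: {1,9,10}
'c' @ 3: {11}  ✓accept
'b' @ 4: {}  — state set empty
rest 'bb' ignored (set empty)
final: {}; accept 11 not in set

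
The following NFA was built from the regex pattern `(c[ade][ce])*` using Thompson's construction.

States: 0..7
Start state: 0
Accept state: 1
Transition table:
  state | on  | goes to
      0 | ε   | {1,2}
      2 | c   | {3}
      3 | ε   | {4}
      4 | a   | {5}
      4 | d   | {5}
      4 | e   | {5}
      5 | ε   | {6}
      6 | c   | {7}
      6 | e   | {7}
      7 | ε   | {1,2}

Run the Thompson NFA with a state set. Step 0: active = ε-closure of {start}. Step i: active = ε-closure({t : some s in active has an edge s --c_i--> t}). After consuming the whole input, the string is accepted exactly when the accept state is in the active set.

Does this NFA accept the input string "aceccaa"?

start: ε-closure({0}) = {0,1,2}
'a' @ 1: {}  — state set empty
rest 'ceccaa' ignored (set empty)
final: {}; accept 1 not in set

Answer: REJECT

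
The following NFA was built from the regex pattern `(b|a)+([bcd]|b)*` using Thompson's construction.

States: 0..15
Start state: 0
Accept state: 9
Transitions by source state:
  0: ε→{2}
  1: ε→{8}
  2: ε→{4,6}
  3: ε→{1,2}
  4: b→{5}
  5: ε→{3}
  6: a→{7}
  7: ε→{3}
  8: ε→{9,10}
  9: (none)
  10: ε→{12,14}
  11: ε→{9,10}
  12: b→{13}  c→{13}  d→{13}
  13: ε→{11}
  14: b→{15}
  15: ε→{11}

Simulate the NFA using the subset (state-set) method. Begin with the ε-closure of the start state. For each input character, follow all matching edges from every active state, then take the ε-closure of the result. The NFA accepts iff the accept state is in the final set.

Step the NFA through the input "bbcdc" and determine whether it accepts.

S₀ = ε-closure({0}) = {0,2,4,6}
'b' @ 1: {1,2,3,4,5,6,8,9,10,12,14}  [accepting]
'b' @ 2: {1,2,3,4,5,6,8,9,10,11,12,13,14,15}  [accepting]
'c' @ 3: {9,10,11,12,13,14}  [accepting]
'd' @ 4: {9,10,11,12,13,14}  [accepting]
'c' @ 5: {9,10,11,12,13,14}  [accepting]
final: {9,10,11,12,13,14}; accept 9 in set

Answer: ACCEPT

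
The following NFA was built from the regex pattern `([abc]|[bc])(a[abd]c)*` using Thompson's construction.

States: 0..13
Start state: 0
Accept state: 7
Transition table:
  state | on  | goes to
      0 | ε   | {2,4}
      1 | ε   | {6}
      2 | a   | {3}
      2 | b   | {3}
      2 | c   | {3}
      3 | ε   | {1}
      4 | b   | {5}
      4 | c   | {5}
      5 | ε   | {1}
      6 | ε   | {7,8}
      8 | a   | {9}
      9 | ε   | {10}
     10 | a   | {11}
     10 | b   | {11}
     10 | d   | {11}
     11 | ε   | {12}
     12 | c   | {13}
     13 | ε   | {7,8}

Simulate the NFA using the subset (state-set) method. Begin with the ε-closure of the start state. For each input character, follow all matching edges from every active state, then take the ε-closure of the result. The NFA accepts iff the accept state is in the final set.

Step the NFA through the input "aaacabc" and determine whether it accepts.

initial (ε-close {0}): {0,2,4}
'a' @ 1: {1,3,6,7,8}  (accept∈set)
'a' @ 2: {9,10}
'a' @ 3: {11,12}
'c' @ 4: {7,8,13}  (accept∈set)
'a' @ 5: {9,10}
'b' @ 6: {11,12}
'c' @ 7: {7,8,13}  (accept∈set)
end set {7,8,13} — state 7 in

Answer: ACCEPT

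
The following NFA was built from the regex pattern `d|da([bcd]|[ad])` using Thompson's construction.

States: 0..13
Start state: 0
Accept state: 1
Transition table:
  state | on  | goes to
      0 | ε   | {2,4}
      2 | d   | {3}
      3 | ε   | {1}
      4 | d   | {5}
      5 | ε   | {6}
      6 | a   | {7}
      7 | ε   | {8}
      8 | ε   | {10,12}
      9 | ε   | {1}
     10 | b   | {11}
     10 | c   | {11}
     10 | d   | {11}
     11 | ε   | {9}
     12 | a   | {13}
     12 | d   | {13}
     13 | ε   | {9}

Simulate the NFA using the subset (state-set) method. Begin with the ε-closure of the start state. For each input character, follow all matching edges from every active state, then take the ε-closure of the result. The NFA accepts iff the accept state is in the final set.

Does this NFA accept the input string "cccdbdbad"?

start: ε-closure({0}) = {0,2,4}
'c' @ 1: {}  — no active states
rest 'ccdbdbad' ignored (set empty)
final: {}; accept 1 not in set

Answer: REJECT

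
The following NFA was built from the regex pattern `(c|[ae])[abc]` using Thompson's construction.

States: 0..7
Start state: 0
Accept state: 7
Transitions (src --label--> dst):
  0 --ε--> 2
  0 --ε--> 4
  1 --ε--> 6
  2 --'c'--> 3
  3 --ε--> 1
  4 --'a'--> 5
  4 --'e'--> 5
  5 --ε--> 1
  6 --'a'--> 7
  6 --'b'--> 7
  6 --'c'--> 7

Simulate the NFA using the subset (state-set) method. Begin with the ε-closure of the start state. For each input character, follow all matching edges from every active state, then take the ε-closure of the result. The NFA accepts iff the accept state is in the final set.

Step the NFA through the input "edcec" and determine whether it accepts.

Answer: REJECT

Trace:
S₀ = ε-closure({0}) = {0,2,4}
'e' @ 1: {1,5,6}
'd' @ 2: {}  — no active states
rest 'cec' ignored (set empty)
final: {}; accept 7 not in set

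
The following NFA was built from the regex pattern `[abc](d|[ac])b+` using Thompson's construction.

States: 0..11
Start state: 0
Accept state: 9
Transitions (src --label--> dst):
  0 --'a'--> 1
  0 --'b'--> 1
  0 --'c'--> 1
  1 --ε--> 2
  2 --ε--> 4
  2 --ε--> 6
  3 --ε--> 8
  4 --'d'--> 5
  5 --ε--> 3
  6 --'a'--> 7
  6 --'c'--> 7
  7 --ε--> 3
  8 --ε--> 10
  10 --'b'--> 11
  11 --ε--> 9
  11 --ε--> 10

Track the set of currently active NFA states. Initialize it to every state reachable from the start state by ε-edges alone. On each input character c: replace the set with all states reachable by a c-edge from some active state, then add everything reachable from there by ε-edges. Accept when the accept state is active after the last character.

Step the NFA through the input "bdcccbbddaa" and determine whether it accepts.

start: ε-closure({0}) = {0}
'b' @ 1: {1,2,4,6}
'd' @ 2: {3,5,8,10}
'c' @ 3: {}  — no active states
rest 'ccbbddaa' ignored (set empty)
after full input: {}  (accept=9 not in)

Answer: REJECT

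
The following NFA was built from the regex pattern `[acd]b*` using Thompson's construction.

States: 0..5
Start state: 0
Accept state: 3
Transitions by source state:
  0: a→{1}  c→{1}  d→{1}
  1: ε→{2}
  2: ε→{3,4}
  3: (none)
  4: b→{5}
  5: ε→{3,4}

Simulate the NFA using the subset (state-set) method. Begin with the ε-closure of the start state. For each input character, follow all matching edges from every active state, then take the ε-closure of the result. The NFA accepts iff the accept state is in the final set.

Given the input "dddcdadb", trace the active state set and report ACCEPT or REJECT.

S₀ = ε-closure({0}) = {0}
'd' @ 1: {1,2,3,4}  [accepting]
'd' @ 2: {}  — dead — no transitions
rest 'dcdadb' ignored (set empty)
end set {} — state 3 not in

Answer: REJECT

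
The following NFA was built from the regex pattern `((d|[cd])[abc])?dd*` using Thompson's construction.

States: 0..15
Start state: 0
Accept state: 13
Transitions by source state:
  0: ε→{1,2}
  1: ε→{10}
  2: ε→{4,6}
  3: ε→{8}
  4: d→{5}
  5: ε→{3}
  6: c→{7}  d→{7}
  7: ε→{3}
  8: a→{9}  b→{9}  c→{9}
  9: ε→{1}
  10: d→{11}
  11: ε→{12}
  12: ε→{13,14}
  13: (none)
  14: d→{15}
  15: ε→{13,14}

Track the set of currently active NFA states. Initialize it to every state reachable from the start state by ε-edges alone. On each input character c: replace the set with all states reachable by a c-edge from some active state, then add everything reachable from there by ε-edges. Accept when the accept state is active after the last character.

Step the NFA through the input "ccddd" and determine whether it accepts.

S₀ = ε-closure({0}) = {0,1,2,4,6,10}
'c' @ 1: {3,7,8}
'c' @ 2: {1,9,10}
'd' @ 3: {11,12,13,14}  ✓accept
'd' @ 4: {13,14,15}  ✓accept
'd' @ 5: {13,14,15}  ✓accept
end set {13,14,15} — state 13 in

Answer: ACCEPT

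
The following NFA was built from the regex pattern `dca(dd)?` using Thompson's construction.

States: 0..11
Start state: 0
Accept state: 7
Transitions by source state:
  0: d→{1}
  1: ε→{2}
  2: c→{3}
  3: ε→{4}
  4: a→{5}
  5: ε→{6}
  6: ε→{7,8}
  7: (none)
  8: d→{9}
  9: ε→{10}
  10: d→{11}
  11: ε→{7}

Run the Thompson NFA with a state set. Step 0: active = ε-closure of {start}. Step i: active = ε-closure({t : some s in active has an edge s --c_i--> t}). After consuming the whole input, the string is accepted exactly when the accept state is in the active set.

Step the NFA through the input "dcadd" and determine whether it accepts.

Answer: ACCEPT

Trace:
initial (ε-close {0}): {0}
'd' @ 1: {1,2}
'c' @ 2: {3,4}
'a' @ 3: {5,6,7,8}  ✓accept
'd' @ 4: {9,10}
'd' @ 5: {7,11}  ✓accept
end set {7,11} — state 7 in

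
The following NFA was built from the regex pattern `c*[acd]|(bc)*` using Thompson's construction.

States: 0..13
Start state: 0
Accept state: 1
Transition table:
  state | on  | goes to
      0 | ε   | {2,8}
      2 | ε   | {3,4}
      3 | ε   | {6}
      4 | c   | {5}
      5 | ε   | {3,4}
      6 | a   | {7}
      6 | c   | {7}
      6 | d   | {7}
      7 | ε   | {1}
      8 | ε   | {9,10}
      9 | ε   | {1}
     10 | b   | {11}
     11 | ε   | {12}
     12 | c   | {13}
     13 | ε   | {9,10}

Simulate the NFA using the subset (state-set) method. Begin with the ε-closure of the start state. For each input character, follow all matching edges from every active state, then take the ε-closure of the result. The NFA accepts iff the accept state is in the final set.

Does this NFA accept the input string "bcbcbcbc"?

start: ε-closure({0}) = {0,1,2,3,4,6,8,9,10}
'b' @ 1: {11,12}
'c' @ 2: {1,9,10,13}  ✓accept
'b' @ 3: {11,12}
'c' @ 4: {1,9,10,13}  ✓accept
'b' @ 5: {11,12}
'c' @ 6: {1,9,10,13}  ✓accept
'b' @ 7: {11,12}
'c' @ 8: {1,9,10,13}  ✓accept
final: {1,9,10,13}; accept 1 in set

Answer: ACCEPT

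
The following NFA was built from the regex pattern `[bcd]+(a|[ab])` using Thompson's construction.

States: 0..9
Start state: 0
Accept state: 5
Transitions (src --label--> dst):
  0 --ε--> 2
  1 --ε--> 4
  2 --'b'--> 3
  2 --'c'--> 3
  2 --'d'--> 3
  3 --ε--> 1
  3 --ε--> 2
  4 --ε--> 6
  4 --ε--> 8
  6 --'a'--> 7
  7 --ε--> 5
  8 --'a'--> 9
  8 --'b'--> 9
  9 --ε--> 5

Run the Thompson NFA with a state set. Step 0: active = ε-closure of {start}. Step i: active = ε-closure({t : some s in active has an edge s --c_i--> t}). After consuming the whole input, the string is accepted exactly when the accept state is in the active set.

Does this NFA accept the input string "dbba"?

Answer: ACCEPT

Derivation:
initial (ε-close {0}): {0,2}
'd' @ 1: {1,2,3,4,6,8}
'b' @ 2: {1,2,3,4,5,6,8,9}  [accepting]
'b' @ 3: {1,2,3,4,5,6,8,9}  [accepting]
'a' @ 4: {5,7,9}  [accepting]
final: {5,7,9}; accept 5 in set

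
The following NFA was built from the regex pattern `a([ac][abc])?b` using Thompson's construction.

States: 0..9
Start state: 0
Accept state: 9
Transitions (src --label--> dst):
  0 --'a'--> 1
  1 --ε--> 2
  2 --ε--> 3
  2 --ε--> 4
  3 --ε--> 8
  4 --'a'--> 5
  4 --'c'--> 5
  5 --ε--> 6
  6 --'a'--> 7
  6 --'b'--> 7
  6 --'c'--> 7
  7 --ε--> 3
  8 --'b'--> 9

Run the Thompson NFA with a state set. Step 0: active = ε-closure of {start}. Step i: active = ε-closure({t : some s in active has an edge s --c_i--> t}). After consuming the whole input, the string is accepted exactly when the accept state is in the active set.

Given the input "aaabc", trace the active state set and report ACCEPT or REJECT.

Answer: REJECT

Steps:
initial (ε-close {0}): {0}
'a' @ 1: {1,2,3,4,8}
'a' @ 2: {5,6}
'a' @ 3: {3,7,8}
'b' @ 4: {9}  [accepting]
'c' @ 5: {}  — dead — no transitions
final: {}; accept 9 not in set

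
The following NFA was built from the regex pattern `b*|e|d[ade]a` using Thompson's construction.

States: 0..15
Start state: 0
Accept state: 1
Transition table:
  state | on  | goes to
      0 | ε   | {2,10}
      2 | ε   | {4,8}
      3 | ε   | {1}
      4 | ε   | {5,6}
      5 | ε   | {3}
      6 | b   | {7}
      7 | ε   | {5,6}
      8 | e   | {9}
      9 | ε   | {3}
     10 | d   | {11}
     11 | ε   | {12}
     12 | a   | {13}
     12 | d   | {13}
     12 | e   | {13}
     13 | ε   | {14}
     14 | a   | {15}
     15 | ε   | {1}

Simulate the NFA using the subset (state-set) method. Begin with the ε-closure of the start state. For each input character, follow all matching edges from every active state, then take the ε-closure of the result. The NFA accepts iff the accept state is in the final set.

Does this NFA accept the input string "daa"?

Answer: ACCEPT

Derivation:
start: ε-closure({0}) = {0,1,2,3,4,5,6,8,10}
'd' @ 1: {11,12}
'a' @ 2: {13,14}
'a' @ 3: {1,15}  ✓accept
final: {1,15}; accept 1 in set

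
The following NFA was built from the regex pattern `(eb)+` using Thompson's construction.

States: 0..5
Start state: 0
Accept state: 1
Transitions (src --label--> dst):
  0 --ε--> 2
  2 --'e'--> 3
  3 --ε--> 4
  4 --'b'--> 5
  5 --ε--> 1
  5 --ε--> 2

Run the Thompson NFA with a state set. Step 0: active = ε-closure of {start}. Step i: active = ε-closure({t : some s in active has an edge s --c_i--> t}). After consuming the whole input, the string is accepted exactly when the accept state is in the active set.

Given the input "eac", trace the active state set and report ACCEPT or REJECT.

initial (ε-close {0}): {0,2}
'e' @ 1: {3,4}
'a' @ 2: {}  — state set empty
rest 'c' ignored (set empty)
after full input: {}  (accept=1 not in)

Answer: REJECT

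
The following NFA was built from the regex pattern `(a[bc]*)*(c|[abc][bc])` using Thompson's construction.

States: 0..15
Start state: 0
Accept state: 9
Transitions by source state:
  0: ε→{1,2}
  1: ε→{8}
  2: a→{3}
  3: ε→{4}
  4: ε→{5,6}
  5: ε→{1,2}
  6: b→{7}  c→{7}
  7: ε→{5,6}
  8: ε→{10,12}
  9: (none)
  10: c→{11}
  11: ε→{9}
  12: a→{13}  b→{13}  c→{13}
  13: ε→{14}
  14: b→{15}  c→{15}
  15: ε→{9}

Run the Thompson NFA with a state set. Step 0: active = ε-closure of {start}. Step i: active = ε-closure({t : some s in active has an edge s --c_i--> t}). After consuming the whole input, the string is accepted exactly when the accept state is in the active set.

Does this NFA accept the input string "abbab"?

Answer: ACCEPT

Trace:
S₀ = ε-closure({0}) = {0,1,2,8,10,12}
'a' @ 1: {1,2,3,4,5,6,8,10,12,13,14}
'b' @ 2: {1,2,5,6,7,8,9,10,12,13,14,15}  (accept∈set)
'b' @ 3: {1,2,5,6,7,8,9,10,12,13,14,15}  (accept∈set)
'a' @ 4: {1,2,3,4,5,6,8,10,12,13,14}
'b' @ 5: {1,2,5,6,7,8,9,10,12,13,14,15}  (accept∈set)
after full input: {1,2,5,6,7,8,9,10,12,13,14,15}  (accept=9 in)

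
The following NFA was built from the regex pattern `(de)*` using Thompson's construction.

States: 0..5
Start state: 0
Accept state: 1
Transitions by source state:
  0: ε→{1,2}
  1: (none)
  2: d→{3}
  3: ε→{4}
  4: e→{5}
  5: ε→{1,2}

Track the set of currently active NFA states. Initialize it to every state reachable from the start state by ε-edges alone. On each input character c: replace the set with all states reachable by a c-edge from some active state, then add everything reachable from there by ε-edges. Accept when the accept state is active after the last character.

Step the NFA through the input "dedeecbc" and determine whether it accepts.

Answer: REJECT

Steps:
S₀ = ε-closure({0}) = {0,1,2}
'd' @ 1: {3,4}
'e' @ 2: {1,2,5}  ✓accept
'd' @ 3: {3,4}
'e' @ 4: {1,2,5}  ✓accept
'e' @ 5: {}  — no active states
rest 'cbc' ignored (set empty)
after full input: {}  (accept=1 not in)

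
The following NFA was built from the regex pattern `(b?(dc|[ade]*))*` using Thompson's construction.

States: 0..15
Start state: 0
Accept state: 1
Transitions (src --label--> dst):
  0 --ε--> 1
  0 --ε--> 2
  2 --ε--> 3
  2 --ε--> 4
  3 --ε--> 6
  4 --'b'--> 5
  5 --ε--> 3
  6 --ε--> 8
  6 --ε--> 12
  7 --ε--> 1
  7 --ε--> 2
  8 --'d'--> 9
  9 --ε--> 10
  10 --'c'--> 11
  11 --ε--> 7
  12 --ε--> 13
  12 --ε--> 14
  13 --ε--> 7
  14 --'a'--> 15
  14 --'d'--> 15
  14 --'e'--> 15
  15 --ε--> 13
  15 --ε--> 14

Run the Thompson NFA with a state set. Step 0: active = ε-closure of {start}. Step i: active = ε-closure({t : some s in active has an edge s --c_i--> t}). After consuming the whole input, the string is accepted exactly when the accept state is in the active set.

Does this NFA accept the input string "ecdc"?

Answer: REJECT

Steps:
start: ε-closure({0}) = {0,1,2,3,4,6,7,8,12,13,14}
'e' @ 1: {1,2,3,4,6,7,8,12,13,14,15}  (accept∈set)
'c' @ 2: {}  — no active states
rest 'dc' ignored (set empty)
end set {} — state 1 not in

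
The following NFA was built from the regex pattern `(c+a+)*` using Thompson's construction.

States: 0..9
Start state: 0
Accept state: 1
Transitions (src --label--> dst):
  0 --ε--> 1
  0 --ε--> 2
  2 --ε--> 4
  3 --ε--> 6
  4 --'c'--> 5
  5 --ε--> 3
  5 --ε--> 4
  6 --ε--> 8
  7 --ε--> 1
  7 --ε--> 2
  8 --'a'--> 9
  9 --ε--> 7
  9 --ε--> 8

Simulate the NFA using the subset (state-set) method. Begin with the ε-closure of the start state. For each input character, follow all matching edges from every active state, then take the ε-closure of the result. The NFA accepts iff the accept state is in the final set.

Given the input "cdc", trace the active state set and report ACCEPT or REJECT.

initial (ε-close {0}): {0,1,2,4}
'c' @ 1: {3,4,5,6,8}
'd' @ 2: {}  — state set empty
rest 'c' ignored (set empty)
final: {}; accept 1 not in set

Answer: REJECT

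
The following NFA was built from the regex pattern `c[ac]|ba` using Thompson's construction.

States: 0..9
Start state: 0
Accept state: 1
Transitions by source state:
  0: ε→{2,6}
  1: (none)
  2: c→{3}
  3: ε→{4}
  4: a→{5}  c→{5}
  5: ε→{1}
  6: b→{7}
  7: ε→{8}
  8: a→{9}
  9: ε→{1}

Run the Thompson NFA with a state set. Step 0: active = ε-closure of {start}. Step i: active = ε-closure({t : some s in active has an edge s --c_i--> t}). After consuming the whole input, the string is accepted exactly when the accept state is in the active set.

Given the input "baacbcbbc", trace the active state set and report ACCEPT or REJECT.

start: ε-closure({0}) = {0,2,6}
'b' @ 1: {7,8}
'a' @ 2: {1,9}  [accepting]
'a' @ 3: {}  — state set empty
rest 'cbcbbc' ignored (set empty)
end set {} — state 1 not in

Answer: REJECT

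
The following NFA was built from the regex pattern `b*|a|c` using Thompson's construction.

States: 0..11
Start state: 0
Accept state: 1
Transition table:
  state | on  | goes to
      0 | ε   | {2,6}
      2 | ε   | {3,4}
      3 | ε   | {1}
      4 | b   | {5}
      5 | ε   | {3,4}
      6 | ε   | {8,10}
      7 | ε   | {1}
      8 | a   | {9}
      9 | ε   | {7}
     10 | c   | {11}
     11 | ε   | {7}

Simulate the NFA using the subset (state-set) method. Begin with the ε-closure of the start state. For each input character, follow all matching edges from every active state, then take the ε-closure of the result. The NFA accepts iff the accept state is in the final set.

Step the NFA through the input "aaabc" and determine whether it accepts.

Answer: REJECT

Derivation:
S₀ = ε-closure({0}) = {0,1,2,3,4,6,8,10}
'a' @ 1: {1,7,9}  (accept∈set)
'a' @ 2: {}  — no active states
rest 'abc' ignored (set empty)
end set {} — state 1 not in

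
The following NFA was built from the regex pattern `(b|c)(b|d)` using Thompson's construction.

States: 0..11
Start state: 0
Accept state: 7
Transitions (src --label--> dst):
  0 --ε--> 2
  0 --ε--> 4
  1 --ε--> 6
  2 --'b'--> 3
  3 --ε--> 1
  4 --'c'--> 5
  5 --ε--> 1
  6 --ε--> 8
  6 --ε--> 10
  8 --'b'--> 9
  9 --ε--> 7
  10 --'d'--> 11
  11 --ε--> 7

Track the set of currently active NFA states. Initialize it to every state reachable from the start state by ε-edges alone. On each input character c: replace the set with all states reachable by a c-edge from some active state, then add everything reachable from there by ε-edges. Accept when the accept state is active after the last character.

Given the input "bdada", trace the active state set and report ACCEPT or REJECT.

Answer: REJECT

Steps:
initial (ε-close {0}): {0,2,4}
'b' @ 1: {1,3,6,8,10}
'd' @ 2: {7,11}  (accept∈set)
'a' @ 3: {}  — state set empty
rest 'da' ignored (set empty)
final: {}; accept 7 not in set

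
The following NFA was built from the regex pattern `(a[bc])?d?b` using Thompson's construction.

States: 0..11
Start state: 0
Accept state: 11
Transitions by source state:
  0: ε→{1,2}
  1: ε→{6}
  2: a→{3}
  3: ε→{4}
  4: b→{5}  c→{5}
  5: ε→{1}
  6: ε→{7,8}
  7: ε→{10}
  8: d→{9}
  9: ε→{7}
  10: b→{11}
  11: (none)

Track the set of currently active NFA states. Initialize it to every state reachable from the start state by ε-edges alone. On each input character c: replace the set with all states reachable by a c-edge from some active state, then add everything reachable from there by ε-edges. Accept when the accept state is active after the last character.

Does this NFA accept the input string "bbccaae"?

start: ε-closure({0}) = {0,1,2,6,7,8,10}
'b' @ 1: {11}  (accept∈set)
'b' @ 2: {}  — state set empty
rest 'ccaae' ignored (set empty)
final: {}; accept 11 not in set

Answer: REJECT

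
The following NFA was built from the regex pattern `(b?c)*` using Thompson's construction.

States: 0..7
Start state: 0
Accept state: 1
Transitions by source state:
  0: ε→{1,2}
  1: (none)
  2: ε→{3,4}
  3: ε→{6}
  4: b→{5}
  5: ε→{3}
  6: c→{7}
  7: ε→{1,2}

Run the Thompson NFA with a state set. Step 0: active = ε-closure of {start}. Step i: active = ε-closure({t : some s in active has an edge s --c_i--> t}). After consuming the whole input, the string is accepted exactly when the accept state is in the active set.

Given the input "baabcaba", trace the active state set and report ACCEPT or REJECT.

start: ε-closure({0}) = {0,1,2,3,4,6}
'b' @ 1: {3,5,6}
'a' @ 2: {}  — dead — no transitions
rest 'abcaba' ignored (set empty)
after full input: {}  (accept=1 not in)

Answer: REJECT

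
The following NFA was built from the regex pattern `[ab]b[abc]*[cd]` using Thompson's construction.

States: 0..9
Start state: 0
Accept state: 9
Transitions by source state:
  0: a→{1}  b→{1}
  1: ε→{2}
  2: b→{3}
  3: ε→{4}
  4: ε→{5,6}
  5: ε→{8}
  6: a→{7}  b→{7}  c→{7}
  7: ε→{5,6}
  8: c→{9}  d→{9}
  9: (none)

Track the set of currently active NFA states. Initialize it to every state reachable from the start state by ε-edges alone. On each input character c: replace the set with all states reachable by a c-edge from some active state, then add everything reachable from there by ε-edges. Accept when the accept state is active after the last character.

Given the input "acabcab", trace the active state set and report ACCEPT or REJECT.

Answer: REJECT

Steps:
initial (ε-close {0}): {0}
'a' @ 1: {1,2}
'c' @ 2: {}  — no active states
rest 'abcab' ignored (set empty)
after full input: {}  (accept=9 not in)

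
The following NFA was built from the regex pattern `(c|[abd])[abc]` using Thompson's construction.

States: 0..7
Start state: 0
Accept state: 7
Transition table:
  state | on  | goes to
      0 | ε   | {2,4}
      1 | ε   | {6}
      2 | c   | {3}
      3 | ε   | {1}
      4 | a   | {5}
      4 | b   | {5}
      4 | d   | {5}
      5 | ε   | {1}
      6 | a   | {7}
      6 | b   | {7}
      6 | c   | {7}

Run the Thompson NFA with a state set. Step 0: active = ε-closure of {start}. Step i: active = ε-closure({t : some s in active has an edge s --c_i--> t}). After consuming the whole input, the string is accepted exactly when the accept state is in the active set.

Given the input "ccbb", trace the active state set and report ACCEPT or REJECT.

Answer: REJECT

Trace:
S₀ = ε-closure({0}) = {0,2,4}
'c' @ 1: {1,3,6}
'c' @ 2: {7}  (accept∈set)
'b' @ 3: {}  — dead — no transitions
rest 'b' ignored (set empty)
end set {} — state 7 not in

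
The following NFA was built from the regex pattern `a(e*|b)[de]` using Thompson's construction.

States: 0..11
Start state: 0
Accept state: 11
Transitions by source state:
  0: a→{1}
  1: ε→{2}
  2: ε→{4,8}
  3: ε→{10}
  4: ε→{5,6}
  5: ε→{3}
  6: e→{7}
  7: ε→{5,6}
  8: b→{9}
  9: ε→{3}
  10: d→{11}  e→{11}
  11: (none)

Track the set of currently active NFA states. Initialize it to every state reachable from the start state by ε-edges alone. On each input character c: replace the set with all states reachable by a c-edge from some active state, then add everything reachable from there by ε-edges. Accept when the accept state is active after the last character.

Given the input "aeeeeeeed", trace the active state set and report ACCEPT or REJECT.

initial (ε-close {0}): {0}
'a' @ 1: {1,2,3,4,5,6,8,10}
'e' @ 2: {3,5,6,7,10,11}  [accepting]
'e' @ 3: {3,5,6,7,10,11}  [accepting]
'e' @ 4: {3,5,6,7,10,11}  [accepting]
'e' @ 5: {3,5,6,7,10,11}  [accepting]
'e' @ 6: {3,5,6,7,10,11}  [accepting]
'e' @ 7: {3,5,6,7,10,11}  [accepting]
'e' @ 8: {3,5,6,7,10,11}  [accepting]
'd' @ 9: {11}  [accepting]
end set {11} — state 11 in

Answer: ACCEPT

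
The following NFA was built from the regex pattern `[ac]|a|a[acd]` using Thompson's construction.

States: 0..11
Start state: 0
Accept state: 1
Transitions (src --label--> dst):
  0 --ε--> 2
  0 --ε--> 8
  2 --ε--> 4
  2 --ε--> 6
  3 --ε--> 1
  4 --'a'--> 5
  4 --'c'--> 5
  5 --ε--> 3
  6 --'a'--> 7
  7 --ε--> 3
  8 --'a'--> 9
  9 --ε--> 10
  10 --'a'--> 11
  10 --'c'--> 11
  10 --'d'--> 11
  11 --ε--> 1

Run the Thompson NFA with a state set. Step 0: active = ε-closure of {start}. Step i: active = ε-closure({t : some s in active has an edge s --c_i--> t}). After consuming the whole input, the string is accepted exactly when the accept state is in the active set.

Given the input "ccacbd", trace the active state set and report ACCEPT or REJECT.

Answer: REJECT

Trace:
initial (ε-close {0}): {0,2,4,6,8}
'c' @ 1: {1,3,5}  ✓accept
'c' @ 2: {}  — no active states
rest 'acbd' ignored (set empty)
final: {}; accept 1 not in set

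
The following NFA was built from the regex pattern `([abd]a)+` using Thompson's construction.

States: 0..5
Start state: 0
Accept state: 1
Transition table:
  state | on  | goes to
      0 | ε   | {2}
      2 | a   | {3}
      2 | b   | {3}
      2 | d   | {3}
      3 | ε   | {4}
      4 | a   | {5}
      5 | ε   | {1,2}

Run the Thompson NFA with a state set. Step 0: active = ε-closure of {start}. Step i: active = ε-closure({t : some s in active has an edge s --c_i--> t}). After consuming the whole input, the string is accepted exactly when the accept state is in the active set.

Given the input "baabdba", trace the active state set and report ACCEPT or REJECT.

initial (ε-close {0}): {0,2}
'b' @ 1: {3,4}
'a' @ 2: {1,2,5}  (accept∈set)
'a' @ 3: {3,4}
'b' @ 4: {}  — no active states
rest 'dba' ignored (set empty)
final: {}; accept 1 not in set

Answer: REJECT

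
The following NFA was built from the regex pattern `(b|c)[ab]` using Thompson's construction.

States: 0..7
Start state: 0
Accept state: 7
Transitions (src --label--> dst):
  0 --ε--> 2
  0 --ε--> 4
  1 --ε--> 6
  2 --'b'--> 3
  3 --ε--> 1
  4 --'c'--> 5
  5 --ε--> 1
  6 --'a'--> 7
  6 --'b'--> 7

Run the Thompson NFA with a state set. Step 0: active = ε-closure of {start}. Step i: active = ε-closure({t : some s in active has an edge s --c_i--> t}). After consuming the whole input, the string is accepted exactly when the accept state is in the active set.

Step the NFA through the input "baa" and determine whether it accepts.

Answer: REJECT

Trace:
initial (ε-close {0}): {0,2,4}
'b' @ 1: {1,3,6}
'a' @ 2: {7}  ✓accept
'a' @ 3: {}  — no active states
after full input: {}  (accept=7 not in)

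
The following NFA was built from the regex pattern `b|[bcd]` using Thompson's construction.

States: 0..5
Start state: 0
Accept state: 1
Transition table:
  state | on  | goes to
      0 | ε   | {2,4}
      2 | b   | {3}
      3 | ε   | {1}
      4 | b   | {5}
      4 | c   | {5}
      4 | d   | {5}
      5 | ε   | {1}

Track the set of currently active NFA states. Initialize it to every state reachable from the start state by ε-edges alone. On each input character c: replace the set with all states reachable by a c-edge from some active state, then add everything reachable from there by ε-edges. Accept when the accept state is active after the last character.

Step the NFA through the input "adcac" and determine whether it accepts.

start: ε-closure({0}) = {0,2,4}
'a' @ 1: {}  — no active states
rest 'dcac' ignored (set empty)
after full input: {}  (accept=1 not in)

Answer: REJECT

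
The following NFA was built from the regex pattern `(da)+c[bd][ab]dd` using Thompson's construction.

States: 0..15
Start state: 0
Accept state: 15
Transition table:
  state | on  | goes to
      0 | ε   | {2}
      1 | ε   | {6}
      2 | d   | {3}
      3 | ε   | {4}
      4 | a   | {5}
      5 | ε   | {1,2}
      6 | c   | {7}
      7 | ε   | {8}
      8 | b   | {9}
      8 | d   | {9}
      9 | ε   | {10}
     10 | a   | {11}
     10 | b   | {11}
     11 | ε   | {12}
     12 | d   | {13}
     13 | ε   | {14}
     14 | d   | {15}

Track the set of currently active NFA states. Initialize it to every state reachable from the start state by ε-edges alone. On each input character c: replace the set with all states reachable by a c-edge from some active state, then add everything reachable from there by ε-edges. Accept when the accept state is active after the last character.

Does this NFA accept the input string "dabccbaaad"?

initial (ε-close {0}): {0,2}
'd' @ 1: {3,4}
'a' @ 2: {1,2,5,6}
'b' @ 3: {}  — state set empty
rest 'ccbaaad' ignored (set empty)
end set {} — state 15 not in

Answer: REJECT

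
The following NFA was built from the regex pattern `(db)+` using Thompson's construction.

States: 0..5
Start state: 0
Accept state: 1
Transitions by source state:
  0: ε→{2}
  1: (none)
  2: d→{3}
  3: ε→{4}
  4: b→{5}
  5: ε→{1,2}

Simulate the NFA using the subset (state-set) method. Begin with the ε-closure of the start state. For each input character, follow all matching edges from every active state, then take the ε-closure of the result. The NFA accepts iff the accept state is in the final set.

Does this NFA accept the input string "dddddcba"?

Answer: REJECT

Steps:
initial (ε-close {0}): {0,2}
'd' @ 1: {3,4}
'd' @ 2: {}  — no active states
rest 'dddcba' ignored (set empty)
after full input: {}  (accept=1 not in)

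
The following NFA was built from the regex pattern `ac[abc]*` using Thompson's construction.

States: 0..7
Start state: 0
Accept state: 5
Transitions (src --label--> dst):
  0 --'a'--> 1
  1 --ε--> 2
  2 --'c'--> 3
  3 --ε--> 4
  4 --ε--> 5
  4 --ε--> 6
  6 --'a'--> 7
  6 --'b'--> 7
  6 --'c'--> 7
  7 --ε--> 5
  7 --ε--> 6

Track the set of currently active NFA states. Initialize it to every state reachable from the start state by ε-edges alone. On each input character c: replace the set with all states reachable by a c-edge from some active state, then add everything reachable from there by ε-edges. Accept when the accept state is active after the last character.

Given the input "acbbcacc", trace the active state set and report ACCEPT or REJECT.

S₀ = ε-closure({0}) = {0}
'a' @ 1: {1,2}
'c' @ 2: {3,4,5,6}  ✓accept
'b' @ 3: {5,6,7}  ✓accept
'b' @ 4: {5,6,7}  ✓accept
'c' @ 5: {5,6,7}  ✓accept
'a' @ 6: {5,6,7}  ✓accept
'c' @ 7: {5,6,7}  ✓accept
'c' @ 8: {5,6,7}  ✓accept
after full input: {5,6,7}  (accept=5 in)

Answer: ACCEPT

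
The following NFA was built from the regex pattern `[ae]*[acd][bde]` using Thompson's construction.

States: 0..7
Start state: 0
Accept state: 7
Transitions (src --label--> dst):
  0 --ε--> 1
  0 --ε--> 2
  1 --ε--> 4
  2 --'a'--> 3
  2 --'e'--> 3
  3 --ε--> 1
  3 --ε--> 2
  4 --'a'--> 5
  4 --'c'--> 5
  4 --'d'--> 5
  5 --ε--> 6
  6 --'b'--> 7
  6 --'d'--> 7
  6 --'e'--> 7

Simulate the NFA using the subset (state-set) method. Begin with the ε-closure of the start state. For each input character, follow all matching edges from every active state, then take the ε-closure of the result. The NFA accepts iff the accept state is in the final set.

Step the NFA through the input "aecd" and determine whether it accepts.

initial (ε-close {0}): {0,1,2,4}
'a' @ 1: {1,2,3,4,5,6}
'e' @ 2: {1,2,3,4,7}  (accept∈set)
'c' @ 3: {5,6}
'd' @ 4: {7}  (accept∈set)
after full input: {7}  (accept=7 in)

Answer: ACCEPT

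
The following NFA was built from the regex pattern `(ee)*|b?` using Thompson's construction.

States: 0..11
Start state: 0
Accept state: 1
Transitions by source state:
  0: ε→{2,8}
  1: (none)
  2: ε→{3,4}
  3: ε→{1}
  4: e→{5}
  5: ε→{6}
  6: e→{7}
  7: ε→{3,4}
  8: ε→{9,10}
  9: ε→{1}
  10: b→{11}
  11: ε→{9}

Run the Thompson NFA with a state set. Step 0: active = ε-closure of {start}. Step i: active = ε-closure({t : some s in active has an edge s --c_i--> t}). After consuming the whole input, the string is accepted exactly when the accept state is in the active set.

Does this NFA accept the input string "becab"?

initial (ε-close {0}): {0,1,2,3,4,8,9,10}
'b' @ 1: {1,9,11}  (accept∈set)
'e' @ 2: {}  — dead — no transitions
rest 'cab' ignored (set empty)
end set {} — state 1 not in

Answer: REJECT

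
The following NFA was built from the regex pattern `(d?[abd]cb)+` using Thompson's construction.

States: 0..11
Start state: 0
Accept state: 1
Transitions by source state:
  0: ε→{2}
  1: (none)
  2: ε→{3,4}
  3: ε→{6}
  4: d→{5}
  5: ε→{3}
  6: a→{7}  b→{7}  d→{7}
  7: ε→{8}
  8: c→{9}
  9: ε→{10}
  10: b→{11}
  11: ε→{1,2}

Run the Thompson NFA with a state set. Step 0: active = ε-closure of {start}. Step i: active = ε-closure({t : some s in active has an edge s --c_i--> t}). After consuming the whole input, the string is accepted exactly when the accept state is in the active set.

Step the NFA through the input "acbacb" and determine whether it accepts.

initial (ε-close {0}): {0,2,3,4,6}
'a' @ 1: {7,8}
'c' @ 2: {9,10}
'b' @ 3: {1,2,3,4,6,11}  (accept∈set)
'a' @ 4: {7,8}
'c' @ 5: {9,10}
'b' @ 6: {1,2,3,4,6,11}  (accept∈set)
final: {1,2,3,4,6,11}; accept 1 in set

Answer: ACCEPT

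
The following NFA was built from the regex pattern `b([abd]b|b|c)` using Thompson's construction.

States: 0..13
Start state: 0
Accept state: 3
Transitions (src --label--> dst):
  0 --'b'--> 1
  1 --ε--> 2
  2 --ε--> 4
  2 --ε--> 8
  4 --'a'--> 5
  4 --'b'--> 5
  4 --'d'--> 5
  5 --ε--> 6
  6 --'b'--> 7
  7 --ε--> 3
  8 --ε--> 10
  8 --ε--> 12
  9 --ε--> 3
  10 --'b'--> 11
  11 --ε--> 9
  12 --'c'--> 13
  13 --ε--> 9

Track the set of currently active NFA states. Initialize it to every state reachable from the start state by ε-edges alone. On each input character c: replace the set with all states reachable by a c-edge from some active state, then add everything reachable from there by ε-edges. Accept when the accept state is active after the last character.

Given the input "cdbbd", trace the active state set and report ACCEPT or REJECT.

Answer: REJECT

Trace:
S₀ = ε-closure({0}) = {0}
'c' @ 1: {}  — state set empty
rest 'dbbd' ignored (set empty)
final: {}; accept 3 not in set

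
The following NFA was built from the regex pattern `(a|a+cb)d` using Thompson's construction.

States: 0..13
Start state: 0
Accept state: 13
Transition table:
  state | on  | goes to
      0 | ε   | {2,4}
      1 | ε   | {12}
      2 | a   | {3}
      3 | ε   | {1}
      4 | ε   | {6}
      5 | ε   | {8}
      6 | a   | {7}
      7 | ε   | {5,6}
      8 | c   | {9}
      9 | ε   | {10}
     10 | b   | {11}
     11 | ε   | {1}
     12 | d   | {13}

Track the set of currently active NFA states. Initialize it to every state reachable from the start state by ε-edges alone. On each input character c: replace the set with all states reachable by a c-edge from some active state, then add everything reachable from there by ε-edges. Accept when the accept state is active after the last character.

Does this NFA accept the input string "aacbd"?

start: ε-closure({0}) = {0,2,4,6}
'a' @ 1: {1,3,5,6,7,8,12}
'a' @ 2: {5,6,7,8}
'c' @ 3: {9,10}
'b' @ 4: {1,11,12}
'd' @ 5: {13}  [accepting]
after full input: {13}  (accept=13 in)

Answer: ACCEPT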